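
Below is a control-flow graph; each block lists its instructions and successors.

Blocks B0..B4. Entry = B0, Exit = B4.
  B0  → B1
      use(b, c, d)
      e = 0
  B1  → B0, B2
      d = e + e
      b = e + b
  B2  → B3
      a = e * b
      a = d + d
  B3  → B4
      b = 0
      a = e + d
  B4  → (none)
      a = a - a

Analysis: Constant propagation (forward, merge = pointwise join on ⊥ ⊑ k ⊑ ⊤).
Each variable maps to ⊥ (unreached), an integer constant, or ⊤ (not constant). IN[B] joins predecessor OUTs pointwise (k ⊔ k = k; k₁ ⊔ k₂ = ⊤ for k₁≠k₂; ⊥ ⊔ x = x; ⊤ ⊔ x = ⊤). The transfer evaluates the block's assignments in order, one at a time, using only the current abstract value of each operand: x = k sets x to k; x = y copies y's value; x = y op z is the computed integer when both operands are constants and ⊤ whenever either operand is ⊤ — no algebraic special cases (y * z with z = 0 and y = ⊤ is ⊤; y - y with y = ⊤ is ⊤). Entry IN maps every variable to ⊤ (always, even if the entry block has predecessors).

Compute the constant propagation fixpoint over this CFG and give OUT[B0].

Answer: {a: ⊤, b: ⊤, c: ⊤, d: ⊤, e: 0, f: ⊤}

Working:
Fixpoint table:
  B0:   IN=(all ⊤)   OUT={e:0; rest ⊤}
  B1:   IN={e:0; rest ⊤}   OUT={d:0, e:0; rest ⊤}
  B2:   IN={d:0, e:0; rest ⊤}   OUT={a:0, d:0, e:0; rest ⊤}
  B3:   IN={a:0, d:0, e:0; rest ⊤}   OUT={a:0, b:0, d:0, e:0; rest ⊤}
  B4:   IN={a:0, b:0, d:0, e:0; rest ⊤}   OUT={a:0, b:0, d:0, e:0; rest ⊤}

Merge at B0 (entry node, so the boundary value (all ⊤) is joined with the incoming edge(s)): IN[B0] = (all ⊤) ⊔ OUT[B1] = {a: ⊤, b: ⊤, c: ⊤, d: ⊤, e: ⊤, f: ⊤}
Applying B0's transfer function to that IN value gives OUT[B0] (row B0 above).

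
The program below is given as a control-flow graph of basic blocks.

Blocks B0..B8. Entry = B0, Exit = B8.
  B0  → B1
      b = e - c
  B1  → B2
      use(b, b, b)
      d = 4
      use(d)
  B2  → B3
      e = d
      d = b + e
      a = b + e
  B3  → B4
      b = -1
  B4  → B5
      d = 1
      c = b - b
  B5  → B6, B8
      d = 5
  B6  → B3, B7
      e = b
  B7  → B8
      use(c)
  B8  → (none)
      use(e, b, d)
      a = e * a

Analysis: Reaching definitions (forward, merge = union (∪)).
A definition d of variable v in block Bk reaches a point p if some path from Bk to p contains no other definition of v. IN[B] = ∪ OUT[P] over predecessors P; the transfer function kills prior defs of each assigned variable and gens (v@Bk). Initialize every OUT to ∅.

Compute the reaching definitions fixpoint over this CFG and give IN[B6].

Converged values:
  B0:  IN={}  OUT={b@B0}
  B1:  IN={b@B0}  OUT={b@B0, d@B1}
  B2:  IN={b@B0, d@B1}  OUT={a@B2, b@B0, d@B2, e@B2}
  B3:  IN={a@B2, b@B0, b@B3, c@B4, d@B2, d@B5, e@B2, e@B6}  OUT={a@B2, b@B3, c@B4, d@B2, d@B5, e@B2, e@B6}
  B4:  IN={a@B2, b@B3, c@B4, d@B2, d@B5, e@B2, e@B6}  OUT={a@B2, b@B3, c@B4, d@B4, e@B2, e@B6}
  B5:  IN={a@B2, b@B3, c@B4, d@B4, e@B2, e@B6}  OUT={a@B2, b@B3, c@B4, d@B5, e@B2, e@B6}
  B6:  IN={a@B2, b@B3, c@B4, d@B5, e@B2, e@B6}  OUT={a@B2, b@B3, c@B4, d@B5, e@B6}
  B7:  IN={a@B2, b@B3, c@B4, d@B5, e@B6}  OUT={a@B2, b@B3, c@B4, d@B5, e@B6}
  B8:  IN={a@B2, b@B3, c@B4, d@B5, e@B2, e@B6}  OUT={a@B8, b@B3, c@B4, d@B5, e@B2, e@B6}

Merge at B6: IN[B6] = OUT[B5] = {a@B2, b@B3, c@B4, d@B5, e@B2, e@B6}

Answer: {a@B2, b@B3, c@B4, d@B5, e@B2, e@B6}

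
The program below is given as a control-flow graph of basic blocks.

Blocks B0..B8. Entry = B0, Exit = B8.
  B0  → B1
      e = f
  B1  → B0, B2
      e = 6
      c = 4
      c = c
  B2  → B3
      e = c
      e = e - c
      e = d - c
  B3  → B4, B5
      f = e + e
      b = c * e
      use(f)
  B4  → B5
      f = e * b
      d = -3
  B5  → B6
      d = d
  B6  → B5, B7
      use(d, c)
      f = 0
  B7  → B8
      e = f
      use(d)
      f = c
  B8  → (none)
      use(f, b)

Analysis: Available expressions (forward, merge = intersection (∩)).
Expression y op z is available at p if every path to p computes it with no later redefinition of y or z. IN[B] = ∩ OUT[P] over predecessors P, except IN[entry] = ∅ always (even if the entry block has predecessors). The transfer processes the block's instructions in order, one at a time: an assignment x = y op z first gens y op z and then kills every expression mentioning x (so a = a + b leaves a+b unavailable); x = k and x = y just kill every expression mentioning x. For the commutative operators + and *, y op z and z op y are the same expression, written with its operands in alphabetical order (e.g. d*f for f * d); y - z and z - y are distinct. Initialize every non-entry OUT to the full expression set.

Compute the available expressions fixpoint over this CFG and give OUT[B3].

Answer: {c*e, d-c, e+e}

Working:
Per-block solution:
  B0:  IN={}  OUT={}
  B1:  IN={}  OUT={}
  B2:  IN={}  OUT={d-c}
  B3:  IN={d-c}  OUT={c*e, d-c, e+e}
  B4:  IN={c*e, d-c, e+e}  OUT={b*e, c*e, e+e}
  B5:  IN={c*e, e+e}  OUT={c*e, e+e}
  B6:  IN={c*e, e+e}  OUT={c*e, e+e}
  B7:  IN={c*e, e+e}  OUT={}
  B8:  IN={}  OUT={}

Merge at B3: IN[B3] = OUT[B2] = {d-c}
Applying B3's transfer function to that IN value gives OUT[B3] (row B3 above).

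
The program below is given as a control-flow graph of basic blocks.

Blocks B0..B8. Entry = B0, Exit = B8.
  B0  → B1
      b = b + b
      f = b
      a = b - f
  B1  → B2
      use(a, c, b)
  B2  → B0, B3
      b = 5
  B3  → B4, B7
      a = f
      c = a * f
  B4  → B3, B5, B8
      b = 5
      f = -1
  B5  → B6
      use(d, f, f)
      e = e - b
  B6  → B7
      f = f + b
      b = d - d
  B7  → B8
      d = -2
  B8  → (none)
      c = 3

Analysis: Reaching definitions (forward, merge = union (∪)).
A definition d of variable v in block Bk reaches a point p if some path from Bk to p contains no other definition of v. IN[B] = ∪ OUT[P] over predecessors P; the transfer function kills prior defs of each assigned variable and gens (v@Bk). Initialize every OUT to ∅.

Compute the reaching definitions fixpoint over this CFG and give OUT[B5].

Answer: {a@B3, b@B4, c@B3, e@B5, f@B4}

Derivation:
Per-block solution:
  B0:  IN={a@B0, b@B2, f@B0}  OUT={a@B0, b@B0, f@B0}
  B1:  IN={a@B0, b@B0, f@B0}  OUT={a@B0, b@B0, f@B0}
  B2:  IN={a@B0, b@B0, f@B0}  OUT={a@B0, b@B2, f@B0}
  B3:  IN={a@B0, a@B3, b@B2, b@B4, c@B3, f@B0, f@B4}  OUT={a@B3, b@B2, b@B4, c@B3, f@B0, f@B4}
  B4:  IN={a@B3, b@B2, b@B4, c@B3, f@B0, f@B4}  OUT={a@B3, b@B4, c@B3, f@B4}
  B5:  IN={a@B3, b@B4, c@B3, f@B4}  OUT={a@B3, b@B4, c@B3, e@B5, f@B4}
  B6:  IN={a@B3, b@B4, c@B3, e@B5, f@B4}  OUT={a@B3, b@B6, c@B3, e@B5, f@B6}
  B7:  IN={a@B3, b@B2, b@B4, b@B6, c@B3, e@B5, f@B0, f@B4, f@B6}  OUT={a@B3, b@B2, b@B4, b@B6, c@B3, d@B7, e@B5, f@B0, f@B4, f@B6}
  B8:  IN={a@B3, b@B2, b@B4, b@B6, c@B3, d@B7, e@B5, f@B0, f@B4, f@B6}  OUT={a@B3, b@B2, b@B4, b@B6, c@B8, d@B7, e@B5, f@B0, f@B4, f@B6}

Merge at B5: IN[B5] = OUT[B4] = {a@B3, b@B4, c@B3, f@B4}
Applying B5's transfer function to that IN value gives OUT[B5] (row B5 above).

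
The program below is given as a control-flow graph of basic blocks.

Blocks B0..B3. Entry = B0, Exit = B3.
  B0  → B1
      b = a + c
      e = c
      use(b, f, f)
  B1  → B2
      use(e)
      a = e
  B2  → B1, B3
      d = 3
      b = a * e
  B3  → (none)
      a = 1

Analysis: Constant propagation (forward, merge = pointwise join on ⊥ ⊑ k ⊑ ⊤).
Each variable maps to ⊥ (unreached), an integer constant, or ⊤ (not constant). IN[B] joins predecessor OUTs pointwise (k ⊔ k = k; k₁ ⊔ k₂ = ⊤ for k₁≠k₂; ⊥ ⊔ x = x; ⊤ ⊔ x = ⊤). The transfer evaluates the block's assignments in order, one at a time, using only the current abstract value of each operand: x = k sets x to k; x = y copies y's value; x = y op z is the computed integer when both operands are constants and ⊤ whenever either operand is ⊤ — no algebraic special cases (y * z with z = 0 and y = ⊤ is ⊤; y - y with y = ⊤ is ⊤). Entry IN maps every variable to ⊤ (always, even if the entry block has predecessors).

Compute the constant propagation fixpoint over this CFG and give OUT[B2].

Per-block solution:
  B0:  IN=(all ⊤)  OUT=(all ⊤)
  B1:  IN=(all ⊤)  OUT=(all ⊤)
  B2:  IN=(all ⊤)  OUT={d:3; rest ⊤}
  B3:  IN={d:3; rest ⊤}  OUT={a:1, d:3; rest ⊤}

Merge at B2: IN[B2] = OUT[B1] = {a: ⊤, b: ⊤, c: ⊤, d: ⊤, e: ⊤, f: ⊤}
Applying B2's transfer function to that IN value gives OUT[B2] (row B2 above).

Answer: {a: ⊤, b: ⊤, c: ⊤, d: 3, e: ⊤, f: ⊤}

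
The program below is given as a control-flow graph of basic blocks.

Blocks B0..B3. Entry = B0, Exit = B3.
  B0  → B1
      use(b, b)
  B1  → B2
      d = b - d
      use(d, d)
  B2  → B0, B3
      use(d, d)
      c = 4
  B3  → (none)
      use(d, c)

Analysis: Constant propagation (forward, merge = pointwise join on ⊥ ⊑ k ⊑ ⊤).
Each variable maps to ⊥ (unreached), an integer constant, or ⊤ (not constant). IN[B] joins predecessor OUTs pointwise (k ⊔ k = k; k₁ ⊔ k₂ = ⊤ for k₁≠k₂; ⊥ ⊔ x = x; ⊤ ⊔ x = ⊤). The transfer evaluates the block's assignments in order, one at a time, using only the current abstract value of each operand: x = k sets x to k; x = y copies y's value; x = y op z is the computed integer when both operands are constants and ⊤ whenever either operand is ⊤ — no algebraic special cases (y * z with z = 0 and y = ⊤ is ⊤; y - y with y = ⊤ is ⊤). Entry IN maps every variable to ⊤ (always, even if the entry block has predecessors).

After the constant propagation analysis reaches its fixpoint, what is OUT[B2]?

Converged values:
  B0:   IN=(all ⊤)   OUT=(all ⊤)
  B1:   IN=(all ⊤)   OUT=(all ⊤)
  B2:   IN=(all ⊤)   OUT={c:4; rest ⊤}
  B3:   IN={c:4; rest ⊤}   OUT={c:4; rest ⊤}

Merge at B2: IN[B2] = OUT[B1] = {a: ⊤, b: ⊤, c: ⊤, d: ⊤, e: ⊤, f: ⊤}
Applying B2's transfer function to that IN value gives OUT[B2] (row B2 above).

Answer: {a: ⊤, b: ⊤, c: 4, d: ⊤, e: ⊤, f: ⊤}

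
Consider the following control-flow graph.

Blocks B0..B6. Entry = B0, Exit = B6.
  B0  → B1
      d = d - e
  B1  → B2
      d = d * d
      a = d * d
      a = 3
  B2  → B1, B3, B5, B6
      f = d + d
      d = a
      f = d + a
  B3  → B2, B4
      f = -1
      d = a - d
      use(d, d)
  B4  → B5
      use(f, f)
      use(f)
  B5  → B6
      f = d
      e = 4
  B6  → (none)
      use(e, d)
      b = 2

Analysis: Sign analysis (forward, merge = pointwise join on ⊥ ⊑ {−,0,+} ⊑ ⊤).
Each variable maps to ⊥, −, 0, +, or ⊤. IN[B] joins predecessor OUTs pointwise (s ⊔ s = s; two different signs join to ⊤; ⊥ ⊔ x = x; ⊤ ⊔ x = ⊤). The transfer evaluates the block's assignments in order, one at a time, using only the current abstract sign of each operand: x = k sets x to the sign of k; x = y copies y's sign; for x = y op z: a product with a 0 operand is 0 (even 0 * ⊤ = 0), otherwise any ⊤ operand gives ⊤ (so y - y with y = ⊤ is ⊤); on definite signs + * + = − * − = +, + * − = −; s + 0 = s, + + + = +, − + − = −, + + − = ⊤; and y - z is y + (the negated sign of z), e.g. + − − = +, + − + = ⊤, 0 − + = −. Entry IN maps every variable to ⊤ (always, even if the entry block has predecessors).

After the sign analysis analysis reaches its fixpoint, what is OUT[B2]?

Converged values:
  B0: | IN=(all ⊤) | OUT=(all ⊤)
  B1: | IN=(all ⊤) | OUT={a:+; rest ⊤}
  B2: | IN={a:+; rest ⊤} | OUT={a:+, d:+, f:+; rest ⊤}
  B3: | IN={a:+, d:+, f:+; rest ⊤} | OUT={a:+, f:-; rest ⊤}
  B4: | IN={a:+, f:-; rest ⊤} | OUT={a:+, f:-; rest ⊤}
  B5: | IN={a:+; rest ⊤} | OUT={a:+, e:+; rest ⊤}
  B6: | IN={a:+; rest ⊤} | OUT={a:+, b:+; rest ⊤}

Merge at B2: IN[B2] = OUT[B1] ⊔ OUT[B3] = {a: +, b: ⊤, c: ⊤, d: ⊤, e: ⊤, f: ⊤}
Applying B2's transfer function to that IN value gives OUT[B2] (row B2 above).

Answer: {a: +, b: ⊤, c: ⊤, d: +, e: ⊤, f: +}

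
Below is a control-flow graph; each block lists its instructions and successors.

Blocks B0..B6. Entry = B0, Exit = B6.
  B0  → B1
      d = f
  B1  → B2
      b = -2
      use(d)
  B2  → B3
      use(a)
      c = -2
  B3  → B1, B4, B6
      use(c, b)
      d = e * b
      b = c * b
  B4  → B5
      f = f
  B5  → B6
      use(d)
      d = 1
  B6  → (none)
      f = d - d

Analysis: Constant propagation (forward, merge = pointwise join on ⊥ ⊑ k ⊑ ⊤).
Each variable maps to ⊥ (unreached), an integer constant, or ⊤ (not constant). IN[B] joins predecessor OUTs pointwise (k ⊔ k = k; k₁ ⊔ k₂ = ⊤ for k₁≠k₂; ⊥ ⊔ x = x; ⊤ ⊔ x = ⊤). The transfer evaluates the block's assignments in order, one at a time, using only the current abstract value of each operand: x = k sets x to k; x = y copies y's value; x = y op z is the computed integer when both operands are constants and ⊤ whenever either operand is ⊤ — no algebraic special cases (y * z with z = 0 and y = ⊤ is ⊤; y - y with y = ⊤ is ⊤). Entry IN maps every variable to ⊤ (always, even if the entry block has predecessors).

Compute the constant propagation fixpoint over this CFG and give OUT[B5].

Answer: {a: ⊤, b: 4, c: -2, d: 1, e: ⊤, f: ⊤}

Trace:
Converged values:
  B0:  IN=(all ⊤)  OUT=(all ⊤)
  B1:  IN=(all ⊤)  OUT={b:-2; rest ⊤}
  B2:  IN={b:-2; rest ⊤}  OUT={b:-2, c:-2; rest ⊤}
  B3:  IN={b:-2, c:-2; rest ⊤}  OUT={b:4, c:-2; rest ⊤}
  B4:  IN={b:4, c:-2; rest ⊤}  OUT={b:4, c:-2; rest ⊤}
  B5:  IN={b:4, c:-2; rest ⊤}  OUT={b:4, c:-2, d:1; rest ⊤}
  B6:  IN={b:4, c:-2; rest ⊤}  OUT={b:4, c:-2; rest ⊤}

Merge at B5: IN[B5] = OUT[B4] = {a: ⊤, b: 4, c: -2, d: ⊤, e: ⊤, f: ⊤}
Applying B5's transfer function to that IN value gives OUT[B5] (row B5 above).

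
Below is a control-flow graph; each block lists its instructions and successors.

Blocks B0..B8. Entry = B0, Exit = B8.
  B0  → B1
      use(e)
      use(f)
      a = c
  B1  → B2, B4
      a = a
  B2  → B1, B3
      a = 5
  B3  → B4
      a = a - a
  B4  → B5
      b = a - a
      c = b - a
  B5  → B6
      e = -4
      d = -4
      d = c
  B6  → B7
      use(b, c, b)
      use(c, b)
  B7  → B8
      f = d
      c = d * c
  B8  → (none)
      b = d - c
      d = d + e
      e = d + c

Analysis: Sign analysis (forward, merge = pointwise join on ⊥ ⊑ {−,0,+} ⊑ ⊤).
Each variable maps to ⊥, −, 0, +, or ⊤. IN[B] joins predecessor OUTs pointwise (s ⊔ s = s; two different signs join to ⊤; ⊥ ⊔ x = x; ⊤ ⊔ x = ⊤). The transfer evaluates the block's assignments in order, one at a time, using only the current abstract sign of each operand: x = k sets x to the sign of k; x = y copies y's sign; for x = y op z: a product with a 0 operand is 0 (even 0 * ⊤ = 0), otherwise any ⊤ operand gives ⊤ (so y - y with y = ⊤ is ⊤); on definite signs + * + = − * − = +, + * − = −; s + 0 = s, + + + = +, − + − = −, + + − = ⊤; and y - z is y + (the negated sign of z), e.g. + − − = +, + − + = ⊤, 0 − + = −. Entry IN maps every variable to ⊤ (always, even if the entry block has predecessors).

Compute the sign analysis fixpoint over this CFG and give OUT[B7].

Answer: {a: ⊤, b: ⊤, c: ⊤, d: ⊤, e: -, f: ⊤}

Derivation:
Fixpoint table:
  B0:   IN=(all ⊤)   OUT=(all ⊤)
  B1:   IN=(all ⊤)   OUT=(all ⊤)
  B2:   IN=(all ⊤)   OUT={a:+; rest ⊤}
  B3:   IN={a:+; rest ⊤}   OUT=(all ⊤)
  B4:   IN=(all ⊤)   OUT=(all ⊤)
  B5:   IN=(all ⊤)   OUT={e:-; rest ⊤}
  B6:   IN={e:-; rest ⊤}   OUT={e:-; rest ⊤}
  B7:   IN={e:-; rest ⊤}   OUT={e:-; rest ⊤}
  B8:   IN={e:-; rest ⊤}   OUT=(all ⊤)

Merge at B7: IN[B7] = OUT[B6] = {a: ⊤, b: ⊤, c: ⊤, d: ⊤, e: -, f: ⊤}
Applying B7's transfer function to that IN value gives OUT[B7] (row B7 above).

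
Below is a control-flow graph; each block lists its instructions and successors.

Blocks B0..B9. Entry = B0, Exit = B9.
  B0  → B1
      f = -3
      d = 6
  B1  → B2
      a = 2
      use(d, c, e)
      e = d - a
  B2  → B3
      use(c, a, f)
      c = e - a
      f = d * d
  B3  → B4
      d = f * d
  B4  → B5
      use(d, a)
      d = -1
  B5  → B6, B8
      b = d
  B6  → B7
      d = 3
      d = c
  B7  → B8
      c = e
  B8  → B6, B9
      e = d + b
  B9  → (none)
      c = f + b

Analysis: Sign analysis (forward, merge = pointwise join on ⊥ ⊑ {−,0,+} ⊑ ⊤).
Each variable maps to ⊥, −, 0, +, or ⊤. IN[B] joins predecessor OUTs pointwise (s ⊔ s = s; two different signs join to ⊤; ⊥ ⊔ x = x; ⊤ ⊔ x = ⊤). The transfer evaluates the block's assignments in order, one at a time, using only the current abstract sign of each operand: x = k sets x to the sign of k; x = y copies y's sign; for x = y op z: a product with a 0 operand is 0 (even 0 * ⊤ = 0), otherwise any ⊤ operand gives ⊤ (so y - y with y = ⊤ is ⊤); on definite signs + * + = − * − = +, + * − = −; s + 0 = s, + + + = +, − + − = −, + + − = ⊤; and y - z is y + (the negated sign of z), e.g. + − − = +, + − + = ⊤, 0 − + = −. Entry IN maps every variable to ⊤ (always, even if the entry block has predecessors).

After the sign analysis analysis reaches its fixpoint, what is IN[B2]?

Answer: {a: +, b: ⊤, c: ⊤, d: +, e: ⊤, f: -}

Working:
Fixpoint table:
  B0:  IN=(all ⊤)  OUT={d:+, f:-; rest ⊤}
  B1:  IN={d:+, f:-; rest ⊤}  OUT={a:+, d:+, f:-; rest ⊤}
  B2:  IN={a:+, d:+, f:-; rest ⊤}  OUT={a:+, d:+, f:+; rest ⊤}
  B3:  IN={a:+, d:+, f:+; rest ⊤}  OUT={a:+, d:+, f:+; rest ⊤}
  B4:  IN={a:+, d:+, f:+; rest ⊤}  OUT={a:+, d:-, f:+; rest ⊤}
  B5:  IN={a:+, d:-, f:+; rest ⊤}  OUT={a:+, b:-, d:-, f:+; rest ⊤}
  B6:  IN={a:+, b:-, f:+; rest ⊤}  OUT={a:+, b:-, f:+; rest ⊤}
  B7:  IN={a:+, b:-, f:+; rest ⊤}  OUT={a:+, b:-, f:+; rest ⊤}
  B8:  IN={a:+, b:-, f:+; rest ⊤}  OUT={a:+, b:-, f:+; rest ⊤}
  B9:  IN={a:+, b:-, f:+; rest ⊤}  OUT={a:+, b:-, f:+; rest ⊤}

Merge at B2: IN[B2] = OUT[B1] = {a: +, b: ⊤, c: ⊤, d: +, e: ⊤, f: -}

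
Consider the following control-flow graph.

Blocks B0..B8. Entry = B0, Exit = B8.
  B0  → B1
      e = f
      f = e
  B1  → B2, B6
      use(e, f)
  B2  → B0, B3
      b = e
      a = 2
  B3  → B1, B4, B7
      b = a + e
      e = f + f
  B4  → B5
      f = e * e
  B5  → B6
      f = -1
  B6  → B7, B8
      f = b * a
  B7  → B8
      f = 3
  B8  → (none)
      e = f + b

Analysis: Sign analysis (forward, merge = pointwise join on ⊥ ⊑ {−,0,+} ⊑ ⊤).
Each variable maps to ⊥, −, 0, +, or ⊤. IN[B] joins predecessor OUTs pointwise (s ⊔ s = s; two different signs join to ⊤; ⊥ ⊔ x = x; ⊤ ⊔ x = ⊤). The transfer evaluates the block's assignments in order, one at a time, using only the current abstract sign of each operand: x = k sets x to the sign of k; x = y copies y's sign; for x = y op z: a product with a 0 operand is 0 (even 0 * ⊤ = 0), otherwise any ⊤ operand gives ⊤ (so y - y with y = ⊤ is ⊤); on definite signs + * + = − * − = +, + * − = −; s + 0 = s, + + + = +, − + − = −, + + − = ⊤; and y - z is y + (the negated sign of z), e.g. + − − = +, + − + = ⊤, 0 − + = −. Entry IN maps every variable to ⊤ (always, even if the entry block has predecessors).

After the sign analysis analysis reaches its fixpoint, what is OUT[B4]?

Answer: {a: +, b: ⊤, c: ⊤, d: ⊤, e: ⊤, f: ⊤}

Working:
Per-block solution:
  B0: | IN=(all ⊤) | OUT=(all ⊤)
  B1: | IN=(all ⊤) | OUT=(all ⊤)
  B2: | IN=(all ⊤) | OUT={a:+; rest ⊤}
  B3: | IN={a:+; rest ⊤} | OUT={a:+; rest ⊤}
  B4: | IN={a:+; rest ⊤} | OUT={a:+; rest ⊤}
  B5: | IN={a:+; rest ⊤} | OUT={a:+, f:-; rest ⊤}
  B6: | IN=(all ⊤) | OUT=(all ⊤)
  B7: | IN=(all ⊤) | OUT={f:+; rest ⊤}
  B8: | IN=(all ⊤) | OUT=(all ⊤)

Merge at B4: IN[B4] = OUT[B3] = {a: +, b: ⊤, c: ⊤, d: ⊤, e: ⊤, f: ⊤}
Applying B4's transfer function to that IN value gives OUT[B4] (row B4 above).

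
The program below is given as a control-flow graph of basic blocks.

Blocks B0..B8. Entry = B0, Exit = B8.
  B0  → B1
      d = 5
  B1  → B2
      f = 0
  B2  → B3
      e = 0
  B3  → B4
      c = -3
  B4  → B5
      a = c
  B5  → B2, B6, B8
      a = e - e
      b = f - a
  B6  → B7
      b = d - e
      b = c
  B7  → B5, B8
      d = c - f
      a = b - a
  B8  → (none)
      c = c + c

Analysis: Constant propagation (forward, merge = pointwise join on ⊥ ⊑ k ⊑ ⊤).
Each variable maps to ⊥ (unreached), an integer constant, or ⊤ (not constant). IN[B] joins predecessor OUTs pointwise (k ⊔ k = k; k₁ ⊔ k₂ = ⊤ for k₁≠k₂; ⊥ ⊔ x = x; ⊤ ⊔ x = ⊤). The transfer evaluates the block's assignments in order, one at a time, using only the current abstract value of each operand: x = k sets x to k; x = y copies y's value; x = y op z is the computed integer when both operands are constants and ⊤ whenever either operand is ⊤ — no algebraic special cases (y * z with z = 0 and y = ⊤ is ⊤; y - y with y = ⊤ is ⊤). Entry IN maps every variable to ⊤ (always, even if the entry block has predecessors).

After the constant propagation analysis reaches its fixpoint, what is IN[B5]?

Answer: {a: -3, b: ⊤, c: -3, d: ⊤, e: 0, f: 0}

Trace:
Fixpoint table:
  B0:   IN=(all ⊤)   OUT={d:5; rest ⊤}
  B1:   IN={d:5; rest ⊤}   OUT={d:5, f:0; rest ⊤}
  B2:   IN={f:0; rest ⊤}   OUT={e:0, f:0; rest ⊤}
  B3:   IN={e:0, f:0; rest ⊤}   OUT={c:-3, e:0, f:0; rest ⊤}
  B4:   IN={c:-3, e:0, f:0; rest ⊤}   OUT={a:-3, c:-3, e:0, f:0; rest ⊤}
  B5:   IN={a:-3, c:-3, e:0, f:0; rest ⊤}   OUT={a:0, b:0, c:-3, e:0, f:0; rest ⊤}
  B6:   IN={a:0, b:0, c:-3, e:0, f:0; rest ⊤}   OUT={a:0, b:-3, c:-3, e:0, f:0; rest ⊤}
  B7:   IN={a:0, b:-3, c:-3, e:0, f:0; rest ⊤}   OUT={a:-3, b:-3, c:-3, d:-3, e:0, f:0; rest ⊤}
  B8:   IN={c:-3, e:0, f:0; rest ⊤}   OUT={c:-6, e:0, f:0; rest ⊤}

Merge at B5: IN[B5] = OUT[B4] ⊔ OUT[B7] = {a: -3, b: ⊤, c: -3, d: ⊤, e: 0, f: 0}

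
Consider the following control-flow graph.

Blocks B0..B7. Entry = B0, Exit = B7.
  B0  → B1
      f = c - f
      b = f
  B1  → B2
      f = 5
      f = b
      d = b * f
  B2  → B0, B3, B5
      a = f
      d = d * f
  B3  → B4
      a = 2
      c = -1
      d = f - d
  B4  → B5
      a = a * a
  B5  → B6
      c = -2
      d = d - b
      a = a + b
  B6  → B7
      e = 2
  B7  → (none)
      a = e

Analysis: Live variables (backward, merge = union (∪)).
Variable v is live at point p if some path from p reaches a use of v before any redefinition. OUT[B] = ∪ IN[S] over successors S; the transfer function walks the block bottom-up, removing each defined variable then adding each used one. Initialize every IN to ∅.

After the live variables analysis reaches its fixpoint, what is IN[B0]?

Fixpoint table:
  B0:  IN={c, f}  OUT={b, c}
  B1:  IN={b, c}  OUT={b, c, d, f}
  B2:  IN={b, c, d, f}  OUT={a, b, c, d, f}
  B3:  IN={b, d, f}  OUT={a, b, d}
  B4:  IN={a, b, d}  OUT={a, b, d}
  B5:  IN={a, b, d}  OUT={}
  B6:  IN={}  OUT={e}
  B7:  IN={e}  OUT={}

Merge at B0: OUT[B0] = IN[B1] = {b, c}
Applying B0's transfer function to that OUT value gives IN[B0] (row B0 above).

Answer: {c, f}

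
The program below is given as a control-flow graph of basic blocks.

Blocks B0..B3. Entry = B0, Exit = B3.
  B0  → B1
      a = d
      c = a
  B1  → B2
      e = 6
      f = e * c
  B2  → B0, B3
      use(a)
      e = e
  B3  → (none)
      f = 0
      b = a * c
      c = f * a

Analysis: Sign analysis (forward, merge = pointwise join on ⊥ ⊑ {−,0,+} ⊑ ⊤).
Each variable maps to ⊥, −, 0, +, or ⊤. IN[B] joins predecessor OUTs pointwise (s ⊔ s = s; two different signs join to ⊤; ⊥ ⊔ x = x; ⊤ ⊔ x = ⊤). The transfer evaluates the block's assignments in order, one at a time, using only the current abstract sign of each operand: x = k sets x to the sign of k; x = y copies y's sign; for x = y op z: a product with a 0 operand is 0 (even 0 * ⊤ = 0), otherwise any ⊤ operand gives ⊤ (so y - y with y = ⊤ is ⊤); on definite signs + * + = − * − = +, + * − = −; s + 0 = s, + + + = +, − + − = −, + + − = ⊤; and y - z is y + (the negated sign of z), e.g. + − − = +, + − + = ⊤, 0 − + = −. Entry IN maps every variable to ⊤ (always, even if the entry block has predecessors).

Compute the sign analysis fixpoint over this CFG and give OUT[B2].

Converged values:
  B0: | IN=(all ⊤) | OUT=(all ⊤)
  B1: | IN=(all ⊤) | OUT={e:+; rest ⊤}
  B2: | IN={e:+; rest ⊤} | OUT={e:+; rest ⊤}
  B3: | IN={e:+; rest ⊤} | OUT={c:0, e:+, f:0; rest ⊤}

Merge at B2: IN[B2] = OUT[B1] = {a: ⊤, b: ⊤, c: ⊤, d: ⊤, e: +, f: ⊤}
Applying B2's transfer function to that IN value gives OUT[B2] (row B2 above).

Answer: {a: ⊤, b: ⊤, c: ⊤, d: ⊤, e: +, f: ⊤}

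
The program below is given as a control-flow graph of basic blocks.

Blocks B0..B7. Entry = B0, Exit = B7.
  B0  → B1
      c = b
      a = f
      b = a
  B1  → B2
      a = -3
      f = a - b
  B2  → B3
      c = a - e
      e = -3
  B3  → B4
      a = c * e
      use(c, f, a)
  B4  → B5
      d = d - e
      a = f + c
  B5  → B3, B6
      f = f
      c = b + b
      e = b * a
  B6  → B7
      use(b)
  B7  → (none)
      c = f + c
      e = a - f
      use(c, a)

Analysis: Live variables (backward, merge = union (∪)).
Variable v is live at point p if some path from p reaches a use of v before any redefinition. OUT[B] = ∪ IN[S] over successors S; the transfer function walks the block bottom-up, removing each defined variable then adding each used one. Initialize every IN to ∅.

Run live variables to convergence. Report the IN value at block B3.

Converged values:
  B0: | IN={b, d, e, f} | OUT={b, d, e}
  B1: | IN={b, d, e} | OUT={a, b, d, e, f}
  B2: | IN={a, b, d, e, f} | OUT={b, c, d, e, f}
  B3: | IN={b, c, d, e, f} | OUT={b, c, d, e, f}
  B4: | IN={b, c, d, e, f} | OUT={a, b, d, f}
  B5: | IN={a, b, d, f} | OUT={a, b, c, d, e, f}
  B6: | IN={a, b, c, f} | OUT={a, c, f}
  B7: | IN={a, c, f} | OUT={}

Merge at B3: OUT[B3] = IN[B4] = {b, c, d, e, f}
Applying B3's transfer function to that OUT value gives IN[B3] (row B3 above).

Answer: {b, c, d, e, f}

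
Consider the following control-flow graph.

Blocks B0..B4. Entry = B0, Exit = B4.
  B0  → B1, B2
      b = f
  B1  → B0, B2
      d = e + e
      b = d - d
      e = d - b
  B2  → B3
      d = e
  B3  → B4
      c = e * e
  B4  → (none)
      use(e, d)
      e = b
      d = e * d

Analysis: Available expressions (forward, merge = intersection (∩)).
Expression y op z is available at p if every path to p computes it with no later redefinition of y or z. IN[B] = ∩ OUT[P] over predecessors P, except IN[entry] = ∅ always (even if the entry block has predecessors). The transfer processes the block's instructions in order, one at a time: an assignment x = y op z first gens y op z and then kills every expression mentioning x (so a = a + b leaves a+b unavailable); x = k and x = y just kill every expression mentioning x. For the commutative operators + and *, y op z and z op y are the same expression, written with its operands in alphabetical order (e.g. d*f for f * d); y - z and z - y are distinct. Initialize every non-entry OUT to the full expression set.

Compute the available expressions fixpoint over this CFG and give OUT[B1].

Fixpoint table:
  B0:  IN={}  OUT={}
  B1:  IN={}  OUT={d-b, d-d}
  B2:  IN={}  OUT={}
  B3:  IN={}  OUT={e*e}
  B4:  IN={e*e}  OUT={}

Merge at B1: IN[B1] = OUT[B0] = {}
Applying B1's transfer function to that IN value gives OUT[B1] (row B1 above).

Answer: {d-b, d-d}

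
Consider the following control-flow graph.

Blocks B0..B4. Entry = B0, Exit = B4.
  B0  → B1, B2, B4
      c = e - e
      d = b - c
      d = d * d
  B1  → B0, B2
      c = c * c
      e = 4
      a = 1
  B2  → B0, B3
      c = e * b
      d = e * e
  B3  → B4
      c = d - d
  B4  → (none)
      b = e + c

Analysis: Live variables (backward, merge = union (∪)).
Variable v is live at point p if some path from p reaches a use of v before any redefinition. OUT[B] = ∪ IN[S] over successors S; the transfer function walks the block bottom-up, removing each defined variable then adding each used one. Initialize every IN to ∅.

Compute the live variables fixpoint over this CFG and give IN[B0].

Per-block solution:
  B0:   IN={b, e}   OUT={b, c, e}
  B1:   IN={b, c}   OUT={b, e}
  B2:   IN={b, e}   OUT={b, d, e}
  B3:   IN={d, e}   OUT={c, e}
  B4:   IN={c, e}   OUT={}

Merge at B0: OUT[B0] = IN[B1] ⊔ IN[B2] ⊔ IN[B4] = {b, c, e}
Applying B0's transfer function to that OUT value gives IN[B0] (row B0 above).

Answer: {b, e}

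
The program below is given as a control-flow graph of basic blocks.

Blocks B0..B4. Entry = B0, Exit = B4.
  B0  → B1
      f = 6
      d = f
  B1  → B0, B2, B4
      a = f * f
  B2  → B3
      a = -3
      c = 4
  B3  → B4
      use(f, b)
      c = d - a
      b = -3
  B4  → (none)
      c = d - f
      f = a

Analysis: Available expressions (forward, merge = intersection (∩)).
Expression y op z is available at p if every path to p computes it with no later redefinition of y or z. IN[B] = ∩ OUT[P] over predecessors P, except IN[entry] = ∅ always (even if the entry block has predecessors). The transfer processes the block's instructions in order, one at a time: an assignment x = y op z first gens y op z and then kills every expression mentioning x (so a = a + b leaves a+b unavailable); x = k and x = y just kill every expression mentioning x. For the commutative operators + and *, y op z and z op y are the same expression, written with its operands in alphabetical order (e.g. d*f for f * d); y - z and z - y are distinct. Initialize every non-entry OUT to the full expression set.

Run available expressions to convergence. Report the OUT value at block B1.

Converged values:
  B0:   IN={}   OUT={}
  B1:   IN={}   OUT={f*f}
  B2:   IN={f*f}   OUT={f*f}
  B3:   IN={f*f}   OUT={d-a, f*f}
  B4:   IN={f*f}   OUT={}

Merge at B1: IN[B1] = OUT[B0] = {}
Applying B1's transfer function to that IN value gives OUT[B1] (row B1 above).

Answer: {f*f}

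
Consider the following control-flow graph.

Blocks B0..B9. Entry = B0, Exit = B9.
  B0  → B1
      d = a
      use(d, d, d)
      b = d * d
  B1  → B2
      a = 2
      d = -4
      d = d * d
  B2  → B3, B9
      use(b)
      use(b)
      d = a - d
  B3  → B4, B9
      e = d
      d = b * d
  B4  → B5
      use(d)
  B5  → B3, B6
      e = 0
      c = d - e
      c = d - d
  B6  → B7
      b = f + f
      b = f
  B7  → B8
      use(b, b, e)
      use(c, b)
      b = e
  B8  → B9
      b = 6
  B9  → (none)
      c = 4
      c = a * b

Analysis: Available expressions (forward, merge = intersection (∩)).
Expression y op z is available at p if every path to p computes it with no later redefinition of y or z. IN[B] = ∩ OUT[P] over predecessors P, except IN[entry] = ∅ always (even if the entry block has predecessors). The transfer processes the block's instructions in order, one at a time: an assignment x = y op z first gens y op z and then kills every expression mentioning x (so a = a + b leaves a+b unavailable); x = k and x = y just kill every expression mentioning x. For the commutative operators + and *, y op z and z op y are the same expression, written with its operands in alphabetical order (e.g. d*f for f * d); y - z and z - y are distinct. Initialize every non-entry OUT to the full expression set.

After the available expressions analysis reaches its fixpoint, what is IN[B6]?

Fixpoint table:
  B0: | IN={} | OUT={d*d}
  B1: | IN={d*d} | OUT={}
  B2: | IN={} | OUT={}
  B3: | IN={} | OUT={}
  B4: | IN={} | OUT={}
  B5: | IN={} | OUT={d-d, d-e}
  B6: | IN={d-d, d-e} | OUT={d-d, d-e, f+f}
  B7: | IN={d-d, d-e, f+f} | OUT={d-d, d-e, f+f}
  B8: | IN={d-d, d-e, f+f} | OUT={d-d, d-e, f+f}
  B9: | IN={} | OUT={a*b}

Merge at B6: IN[B6] = OUT[B5] = {d-d, d-e}

Answer: {d-d, d-e}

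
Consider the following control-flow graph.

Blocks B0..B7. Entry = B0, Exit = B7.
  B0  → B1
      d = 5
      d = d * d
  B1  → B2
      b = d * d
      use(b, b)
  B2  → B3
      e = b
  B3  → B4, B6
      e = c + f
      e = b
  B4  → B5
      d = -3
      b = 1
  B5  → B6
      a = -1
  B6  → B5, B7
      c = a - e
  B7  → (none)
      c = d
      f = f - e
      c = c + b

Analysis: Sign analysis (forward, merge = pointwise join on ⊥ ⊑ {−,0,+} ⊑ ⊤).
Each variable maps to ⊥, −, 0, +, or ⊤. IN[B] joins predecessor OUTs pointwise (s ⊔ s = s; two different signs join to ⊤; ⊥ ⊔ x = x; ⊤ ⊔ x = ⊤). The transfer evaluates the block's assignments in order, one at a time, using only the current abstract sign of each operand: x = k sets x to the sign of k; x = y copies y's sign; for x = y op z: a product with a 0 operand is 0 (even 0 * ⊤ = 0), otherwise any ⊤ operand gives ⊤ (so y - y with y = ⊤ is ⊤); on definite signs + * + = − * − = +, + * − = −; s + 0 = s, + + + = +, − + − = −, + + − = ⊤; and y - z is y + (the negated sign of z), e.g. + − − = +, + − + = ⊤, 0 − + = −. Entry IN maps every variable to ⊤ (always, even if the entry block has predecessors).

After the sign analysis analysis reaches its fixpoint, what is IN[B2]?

Fixpoint table:
  B0: | IN=(all ⊤) | OUT={d:+; rest ⊤}
  B1: | IN={d:+; rest ⊤} | OUT={b:+, d:+; rest ⊤}
  B2: | IN={b:+, d:+; rest ⊤} | OUT={b:+, d:+, e:+; rest ⊤}
  B3: | IN={b:+, d:+, e:+; rest ⊤} | OUT={b:+, d:+, e:+; rest ⊤}
  B4: | IN={b:+, d:+, e:+; rest ⊤} | OUT={b:+, d:-, e:+; rest ⊤}
  B5: | IN={b:+, e:+; rest ⊤} | OUT={a:-, b:+, e:+; rest ⊤}
  B6: | IN={b:+, e:+; rest ⊤} | OUT={b:+, e:+; rest ⊤}
  B7: | IN={b:+, e:+; rest ⊤} | OUT={b:+, e:+; rest ⊤}

Merge at B2: IN[B2] = OUT[B1] = {a: ⊤, b: +, c: ⊤, d: +, e: ⊤, f: ⊤}

Answer: {a: ⊤, b: +, c: ⊤, d: +, e: ⊤, f: ⊤}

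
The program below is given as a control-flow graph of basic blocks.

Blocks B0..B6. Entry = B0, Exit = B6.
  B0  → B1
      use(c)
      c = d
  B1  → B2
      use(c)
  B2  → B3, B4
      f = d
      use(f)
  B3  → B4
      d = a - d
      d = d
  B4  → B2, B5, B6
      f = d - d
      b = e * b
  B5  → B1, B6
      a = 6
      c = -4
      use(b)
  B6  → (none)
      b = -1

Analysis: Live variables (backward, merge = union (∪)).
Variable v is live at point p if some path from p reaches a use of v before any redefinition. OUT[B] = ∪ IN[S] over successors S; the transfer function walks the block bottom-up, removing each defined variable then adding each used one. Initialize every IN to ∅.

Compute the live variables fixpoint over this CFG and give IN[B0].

Answer: {a, b, c, d, e}

Working:
Converged values:
  B0: | IN={a, b, c, d, e} | OUT={a, b, c, d, e}
  B1: | IN={a, b, c, d, e} | OUT={a, b, d, e}
  B2: | IN={a, b, d, e} | OUT={a, b, d, e}
  B3: | IN={a, b, d, e} | OUT={a, b, d, e}
  B4: | IN={a, b, d, e} | OUT={a, b, d, e}
  B5: | IN={b, d, e} | OUT={a, b, c, d, e}
  B6: | IN={} | OUT={}

Merge at B0: OUT[B0] = IN[B1] = {a, b, c, d, e}
Applying B0's transfer function to that OUT value gives IN[B0] (row B0 above).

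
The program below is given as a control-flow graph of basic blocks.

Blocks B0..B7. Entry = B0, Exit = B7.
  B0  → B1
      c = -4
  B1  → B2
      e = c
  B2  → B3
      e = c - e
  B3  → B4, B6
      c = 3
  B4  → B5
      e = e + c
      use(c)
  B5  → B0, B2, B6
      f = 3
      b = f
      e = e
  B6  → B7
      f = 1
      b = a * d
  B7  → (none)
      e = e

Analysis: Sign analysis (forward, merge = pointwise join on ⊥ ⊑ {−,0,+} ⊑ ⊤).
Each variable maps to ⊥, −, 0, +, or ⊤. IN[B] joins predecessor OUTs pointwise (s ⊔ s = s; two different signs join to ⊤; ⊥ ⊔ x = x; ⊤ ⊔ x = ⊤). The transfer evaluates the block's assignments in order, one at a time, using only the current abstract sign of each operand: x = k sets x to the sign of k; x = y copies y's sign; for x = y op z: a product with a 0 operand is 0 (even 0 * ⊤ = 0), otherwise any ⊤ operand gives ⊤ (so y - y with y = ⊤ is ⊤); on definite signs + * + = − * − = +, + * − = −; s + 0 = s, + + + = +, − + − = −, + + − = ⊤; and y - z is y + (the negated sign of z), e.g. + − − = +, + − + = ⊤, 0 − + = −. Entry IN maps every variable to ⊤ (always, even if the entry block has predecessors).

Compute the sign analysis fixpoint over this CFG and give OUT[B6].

Fixpoint table:
  B0: | IN=(all ⊤) | OUT={c:-; rest ⊤}
  B1: | IN={c:-; rest ⊤} | OUT={c:-, e:-; rest ⊤}
  B2: | IN=(all ⊤) | OUT=(all ⊤)
  B3: | IN=(all ⊤) | OUT={c:+; rest ⊤}
  B4: | IN={c:+; rest ⊤} | OUT={c:+; rest ⊤}
  B5: | IN={c:+; rest ⊤} | OUT={b:+, c:+, f:+; rest ⊤}
  B6: | IN={c:+; rest ⊤} | OUT={c:+, f:+; rest ⊤}
  B7: | IN={c:+, f:+; rest ⊤} | OUT={c:+, f:+; rest ⊤}

Merge at B6: IN[B6] = OUT[B3] ⊔ OUT[B5] = {a: ⊤, b: ⊤, c: +, d: ⊤, e: ⊤, f: ⊤}
Applying B6's transfer function to that IN value gives OUT[B6] (row B6 above).

Answer: {a: ⊤, b: ⊤, c: +, d: ⊤, e: ⊤, f: +}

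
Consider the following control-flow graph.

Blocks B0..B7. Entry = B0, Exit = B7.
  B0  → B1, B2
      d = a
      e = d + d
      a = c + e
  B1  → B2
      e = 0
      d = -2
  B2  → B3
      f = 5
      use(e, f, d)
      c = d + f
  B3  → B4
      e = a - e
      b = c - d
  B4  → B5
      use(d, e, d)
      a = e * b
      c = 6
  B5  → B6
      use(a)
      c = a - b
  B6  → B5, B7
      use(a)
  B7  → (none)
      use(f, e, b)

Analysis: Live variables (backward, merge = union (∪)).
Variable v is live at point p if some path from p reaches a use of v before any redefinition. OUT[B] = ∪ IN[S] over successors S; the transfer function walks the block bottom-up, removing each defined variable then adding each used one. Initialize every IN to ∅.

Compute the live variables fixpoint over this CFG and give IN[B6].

Answer: {a, b, e, f}

Derivation:
Fixpoint table:
  B0:  IN={a, c}  OUT={a, d, e}
  B1:  IN={a}  OUT={a, d, e}
  B2:  IN={a, d, e}  OUT={a, c, d, e, f}
  B3:  IN={a, c, d, e, f}  OUT={b, d, e, f}
  B4:  IN={b, d, e, f}  OUT={a, b, e, f}
  B5:  IN={a, b, e, f}  OUT={a, b, e, f}
  B6:  IN={a, b, e, f}  OUT={a, b, e, f}
  B7:  IN={b, e, f}  OUT={}

Merge at B6: OUT[B6] = IN[B5] ⊔ IN[B7] = {a, b, e, f}
Applying B6's transfer function to that OUT value gives IN[B6] (row B6 above).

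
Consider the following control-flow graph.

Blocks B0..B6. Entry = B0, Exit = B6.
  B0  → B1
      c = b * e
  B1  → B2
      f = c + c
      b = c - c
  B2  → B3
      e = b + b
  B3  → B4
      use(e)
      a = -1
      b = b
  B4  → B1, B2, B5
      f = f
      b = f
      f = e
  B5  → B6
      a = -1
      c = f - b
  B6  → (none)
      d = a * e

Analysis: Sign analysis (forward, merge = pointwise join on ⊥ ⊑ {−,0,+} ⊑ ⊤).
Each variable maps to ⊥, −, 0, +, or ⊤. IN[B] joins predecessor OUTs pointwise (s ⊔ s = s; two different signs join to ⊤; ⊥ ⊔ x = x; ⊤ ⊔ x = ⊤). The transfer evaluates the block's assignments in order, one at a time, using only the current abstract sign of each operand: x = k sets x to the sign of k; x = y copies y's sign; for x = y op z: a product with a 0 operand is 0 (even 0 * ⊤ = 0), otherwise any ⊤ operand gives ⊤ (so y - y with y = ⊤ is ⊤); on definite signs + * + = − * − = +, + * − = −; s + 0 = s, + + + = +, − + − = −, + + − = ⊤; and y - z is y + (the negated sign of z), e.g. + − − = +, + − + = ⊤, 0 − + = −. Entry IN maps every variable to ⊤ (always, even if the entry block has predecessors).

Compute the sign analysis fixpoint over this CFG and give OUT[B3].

Converged values:
  B0:  IN=(all ⊤)  OUT=(all ⊤)
  B1:  IN=(all ⊤)  OUT=(all ⊤)
  B2:  IN=(all ⊤)  OUT=(all ⊤)
  B3:  IN=(all ⊤)  OUT={a:-; rest ⊤}
  B4:  IN={a:-; rest ⊤}  OUT={a:-; rest ⊤}
  B5:  IN={a:-; rest ⊤}  OUT={a:-; rest ⊤}
  B6:  IN={a:-; rest ⊤}  OUT={a:-; rest ⊤}

Merge at B3: IN[B3] = OUT[B2] = {a: ⊤, b: ⊤, c: ⊤, d: ⊤, e: ⊤, f: ⊤}
Applying B3's transfer function to that IN value gives OUT[B3] (row B3 above).

Answer: {a: -, b: ⊤, c: ⊤, d: ⊤, e: ⊤, f: ⊤}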